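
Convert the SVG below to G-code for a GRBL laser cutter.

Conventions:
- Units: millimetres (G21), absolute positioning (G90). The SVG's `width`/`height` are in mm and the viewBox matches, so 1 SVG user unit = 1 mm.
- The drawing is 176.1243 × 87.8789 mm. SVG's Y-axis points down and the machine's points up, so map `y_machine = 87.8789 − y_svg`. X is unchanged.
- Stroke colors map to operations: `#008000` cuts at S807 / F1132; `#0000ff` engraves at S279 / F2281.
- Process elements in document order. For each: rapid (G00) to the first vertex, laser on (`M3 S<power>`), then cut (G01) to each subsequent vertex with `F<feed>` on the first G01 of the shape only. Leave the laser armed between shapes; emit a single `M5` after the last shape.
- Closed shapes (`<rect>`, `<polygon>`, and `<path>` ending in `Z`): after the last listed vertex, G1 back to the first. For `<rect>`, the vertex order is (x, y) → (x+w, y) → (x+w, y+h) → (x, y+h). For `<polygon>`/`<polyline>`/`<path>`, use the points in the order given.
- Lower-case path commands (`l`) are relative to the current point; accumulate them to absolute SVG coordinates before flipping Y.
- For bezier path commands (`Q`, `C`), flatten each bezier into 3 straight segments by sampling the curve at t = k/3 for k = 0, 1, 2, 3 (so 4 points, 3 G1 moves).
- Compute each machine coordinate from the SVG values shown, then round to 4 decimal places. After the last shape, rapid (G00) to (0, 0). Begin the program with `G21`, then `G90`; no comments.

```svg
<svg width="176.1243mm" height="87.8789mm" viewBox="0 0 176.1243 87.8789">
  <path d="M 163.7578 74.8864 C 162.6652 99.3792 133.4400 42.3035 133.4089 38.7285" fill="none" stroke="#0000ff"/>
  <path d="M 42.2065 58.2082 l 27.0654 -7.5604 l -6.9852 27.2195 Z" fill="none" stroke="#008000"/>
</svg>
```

Since the viewBox matches the mm dimensions, user units are millimetres directly. The only transform is the Y-flip y_m = 87.8789 − y_svg.

Shape 1 is a cubic bezier drawn with `<path>`. Its stroke #0000ff means engrave at S279, F2281. After flipping Y the toolpath is (163.7578,12.9925) → (155.4109,10.6866) → (141.0482,32.7444) → (133.4089,49.1504).

Shape 2 is a regular polygon drawn with `<path>`. Its stroke #008000 means cut at S807, F1132. After flipping Y the toolpath is (42.2065,29.6707) → (69.2719,37.2311) → (62.2867,10.0116) → (42.2065,29.6707), returning to the start.

G21
G90
G00 X163.7578 Y12.9925
M3 S279
G01 X155.4109 Y10.6866 F2281
G01 X141.0482 Y32.7444
G01 X133.4089 Y49.1504
G00 X42.2065 Y29.6707
M3 S807
G01 X69.2719 Y37.2311 F1132
G01 X62.2867 Y10.0116
G01 X42.2065 Y29.6707
M5
G00 X0.0000 Y0.0000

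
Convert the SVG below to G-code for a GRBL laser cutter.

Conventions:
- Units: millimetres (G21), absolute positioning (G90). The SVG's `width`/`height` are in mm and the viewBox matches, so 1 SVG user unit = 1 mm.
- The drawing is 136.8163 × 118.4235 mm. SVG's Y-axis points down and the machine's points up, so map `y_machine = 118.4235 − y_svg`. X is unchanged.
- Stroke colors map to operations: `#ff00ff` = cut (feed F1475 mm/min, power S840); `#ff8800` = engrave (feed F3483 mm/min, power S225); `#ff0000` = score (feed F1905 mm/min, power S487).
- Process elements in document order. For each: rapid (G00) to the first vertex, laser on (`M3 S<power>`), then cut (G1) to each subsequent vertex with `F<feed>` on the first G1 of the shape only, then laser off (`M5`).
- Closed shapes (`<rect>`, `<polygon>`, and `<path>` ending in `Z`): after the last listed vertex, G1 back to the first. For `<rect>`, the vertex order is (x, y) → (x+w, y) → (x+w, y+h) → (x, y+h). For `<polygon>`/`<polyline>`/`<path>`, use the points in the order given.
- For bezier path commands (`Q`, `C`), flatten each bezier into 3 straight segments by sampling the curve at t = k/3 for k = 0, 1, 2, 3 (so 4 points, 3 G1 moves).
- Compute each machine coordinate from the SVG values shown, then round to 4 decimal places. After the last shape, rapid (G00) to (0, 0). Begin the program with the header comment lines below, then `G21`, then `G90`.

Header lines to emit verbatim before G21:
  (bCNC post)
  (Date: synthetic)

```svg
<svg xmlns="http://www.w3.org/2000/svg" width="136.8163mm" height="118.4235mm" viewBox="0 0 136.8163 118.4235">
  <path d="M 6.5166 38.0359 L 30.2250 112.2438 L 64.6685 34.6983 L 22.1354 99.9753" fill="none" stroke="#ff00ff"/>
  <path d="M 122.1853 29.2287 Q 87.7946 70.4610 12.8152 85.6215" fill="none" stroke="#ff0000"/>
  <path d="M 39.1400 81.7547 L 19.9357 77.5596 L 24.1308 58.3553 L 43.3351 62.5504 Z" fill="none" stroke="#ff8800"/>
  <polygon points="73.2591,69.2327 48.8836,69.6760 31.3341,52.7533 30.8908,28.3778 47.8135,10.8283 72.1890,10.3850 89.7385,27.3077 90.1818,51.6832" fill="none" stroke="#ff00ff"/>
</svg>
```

1 u = 1 mm; y_m = 118.4235 − y.

[1] `<path>` open polyline, #ff00ff→cut S840 F1475: (6.5166,80.3876) → (30.2250,6.1797) → (64.6685,83.7252) → (22.1354,18.4482)

[2] `<path>` quadratic bezier, #ff0000→score S487 F1905: (122.1853,89.1948) → (94.7483,64.6035) → (58.2916,45.8059) → (12.8152,32.8020)

[3] `<path>` regular polygon, #ff8800→engrave S225 F3483: (39.1400,36.6688) → (19.9357,40.8639) → (24.1308,60.0682) → (43.3351,55.8731) → (39.1400,36.6688) (closed)

[4] `<polygon>` regular polygon, #ff00ff→cut S840 F1475: (73.2591,49.1908) → (48.8836,48.7475) → (31.3341,65.6702) → (30.8908,90.0457) → (47.8135,107.5952) → (72.1890,108.0385) → (89.7385,91.1158) → (90.1818,66.7403) → (73.2591,49.1908) (closed)

(bCNC post)
(Date: synthetic)
G21
G90
G00 X6.5166 Y80.3876
M3 S840
G1 X30.2250 Y6.1797 F1475
G1 X64.6685 Y83.7252
G1 X22.1354 Y18.4482
M5
G00 X122.1853 Y89.1948
M3 S487
G1 X94.7483 Y64.6035 F1905
G1 X58.2916 Y45.8059
G1 X12.8152 Y32.8020
M5
G00 X39.1400 Y36.6688
M3 S225
G1 X19.9357 Y40.8639 F3483
G1 X24.1308 Y60.0682
G1 X43.3351 Y55.8731
G1 X39.1400 Y36.6688
M5
G00 X73.2591 Y49.1908
M3 S840
G1 X48.8836 Y48.7475 F1475
G1 X31.3341 Y65.6702
G1 X30.8908 Y90.0457
G1 X47.8135 Y107.5952
G1 X72.1890 Y108.0385
G1 X89.7385 Y91.1158
G1 X90.1818 Y66.7403
G1 X73.2591 Y49.1908
M5
G00 X0.0000 Y0.0000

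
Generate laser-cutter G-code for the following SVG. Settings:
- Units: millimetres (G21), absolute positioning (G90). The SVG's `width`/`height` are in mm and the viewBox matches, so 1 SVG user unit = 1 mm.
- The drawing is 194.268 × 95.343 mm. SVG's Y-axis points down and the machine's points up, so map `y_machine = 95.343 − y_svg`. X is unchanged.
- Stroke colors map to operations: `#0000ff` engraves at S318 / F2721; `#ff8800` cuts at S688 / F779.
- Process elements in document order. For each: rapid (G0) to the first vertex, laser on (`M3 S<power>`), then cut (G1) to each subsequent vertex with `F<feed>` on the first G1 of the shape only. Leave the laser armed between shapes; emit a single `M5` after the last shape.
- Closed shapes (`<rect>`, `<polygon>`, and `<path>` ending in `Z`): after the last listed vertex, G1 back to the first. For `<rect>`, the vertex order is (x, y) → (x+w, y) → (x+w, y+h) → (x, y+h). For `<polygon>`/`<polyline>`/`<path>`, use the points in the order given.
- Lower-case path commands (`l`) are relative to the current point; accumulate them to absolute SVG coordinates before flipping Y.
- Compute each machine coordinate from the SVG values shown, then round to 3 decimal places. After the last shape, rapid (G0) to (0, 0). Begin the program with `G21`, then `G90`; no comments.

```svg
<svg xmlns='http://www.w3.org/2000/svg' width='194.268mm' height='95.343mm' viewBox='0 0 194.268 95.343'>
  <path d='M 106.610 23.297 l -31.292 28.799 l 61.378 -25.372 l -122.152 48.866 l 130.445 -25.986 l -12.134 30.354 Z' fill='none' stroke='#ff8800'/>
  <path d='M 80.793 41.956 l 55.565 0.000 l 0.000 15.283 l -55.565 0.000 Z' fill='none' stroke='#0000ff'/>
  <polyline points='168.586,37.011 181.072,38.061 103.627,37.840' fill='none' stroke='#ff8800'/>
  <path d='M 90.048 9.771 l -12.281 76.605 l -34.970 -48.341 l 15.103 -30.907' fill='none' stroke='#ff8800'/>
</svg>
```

viewBox `0 0 194.268 95.343` with mm width/height → 1 unit = 1 mm. Flip: y_m = 95.343 − y_svg.

**Shape 1** — `<path>` closed polygon, stroke `#ff8800` → cut (S688, F779). Machine vertices: (106.610,72.046) → (75.318,43.247) → (136.696,68.619) → (14.544,19.753) → (144.989,45.739) → (132.855,15.385) → (106.610,72.046). Closed: final G1 returns to the first vertex.

**Shape 2** — `<path>` rectangle, stroke `#0000ff` → engrave (S318, F2721). Machine vertices: (80.793,53.387) → (136.358,53.387) → (136.358,38.104) → (80.793,38.104) → (80.793,53.387). Closed: final G1 returns to the first vertex.

**Shape 3** — `<polyline>` open polyline, stroke `#ff8800` → cut (S688, F779). Machine vertices: (168.586,58.332) → (181.072,57.282) → (103.627,57.503). Open path.

**Shape 4** — `<path>` open polyline, stroke `#ff8800` → cut (S688, F779). Machine vertices: (90.048,85.572) → (77.767,8.967) → (42.797,57.308) → (57.900,88.215). Open path.

G21
G90
G0 X106.610 Y72.046
M3 S688
G1 X75.318 Y43.247 F779
G1 X136.696 Y68.619
G1 X14.544 Y19.753
G1 X144.989 Y45.739
G1 X132.855 Y15.385
G1 X106.610 Y72.046
G0 X80.793 Y53.387
M3 S318
G1 X136.358 Y53.387 F2721
G1 X136.358 Y38.104
G1 X80.793 Y38.104
G1 X80.793 Y53.387
G0 X168.586 Y58.332
M3 S688
G1 X181.072 Y57.282 F779
G1 X103.627 Y57.503
G0 X90.048 Y85.572
M3 S688
G1 X77.767 Y8.967 F779
G1 X42.797 Y57.308
G1 X57.900 Y88.215
M5
G0 X0.000 Y0.000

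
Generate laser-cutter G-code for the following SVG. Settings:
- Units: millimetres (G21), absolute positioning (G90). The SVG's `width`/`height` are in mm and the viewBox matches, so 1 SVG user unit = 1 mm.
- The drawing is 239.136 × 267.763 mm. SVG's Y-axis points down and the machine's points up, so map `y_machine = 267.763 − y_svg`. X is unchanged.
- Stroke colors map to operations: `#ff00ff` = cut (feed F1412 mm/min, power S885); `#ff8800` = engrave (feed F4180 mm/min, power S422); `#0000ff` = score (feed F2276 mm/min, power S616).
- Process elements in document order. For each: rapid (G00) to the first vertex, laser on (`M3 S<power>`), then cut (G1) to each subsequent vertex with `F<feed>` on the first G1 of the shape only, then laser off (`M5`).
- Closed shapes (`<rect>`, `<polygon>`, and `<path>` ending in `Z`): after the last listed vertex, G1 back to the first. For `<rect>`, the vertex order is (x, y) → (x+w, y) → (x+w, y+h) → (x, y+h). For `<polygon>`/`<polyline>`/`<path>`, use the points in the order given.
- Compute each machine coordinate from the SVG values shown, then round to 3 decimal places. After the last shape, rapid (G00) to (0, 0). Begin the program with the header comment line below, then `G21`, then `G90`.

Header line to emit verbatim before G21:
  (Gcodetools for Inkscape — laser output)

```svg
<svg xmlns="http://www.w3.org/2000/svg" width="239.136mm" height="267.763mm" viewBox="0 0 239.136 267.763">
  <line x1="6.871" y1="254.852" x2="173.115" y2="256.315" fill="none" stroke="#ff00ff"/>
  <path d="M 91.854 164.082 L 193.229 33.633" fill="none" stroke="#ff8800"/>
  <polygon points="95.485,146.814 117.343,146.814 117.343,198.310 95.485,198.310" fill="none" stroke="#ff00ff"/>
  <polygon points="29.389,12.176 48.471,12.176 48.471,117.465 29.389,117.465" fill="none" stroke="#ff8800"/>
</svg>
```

(Gcodetools for Inkscape — laser output)
G21
G90
G00 X6.871 Y12.911
M3 S885
G1 X173.115 Y11.448 F1412
M5
G00 X91.854 Y103.681
M3 S422
G1 X193.229 Y234.130 F4180
M5
G00 X95.485 Y120.949
M3 S885
G1 X117.343 Y120.949 F1412
G1 X117.343 Y69.453
G1 X95.485 Y69.453
G1 X95.485 Y120.949
M5
G00 X29.389 Y255.587
M3 S422
G1 X48.471 Y255.587 F4180
G1 X48.471 Y150.298
G1 X29.389 Y150.298
G1 X29.389 Y255.587
M5
G00 X0.000 Y0.000

Since the viewBox matches the mm dimensions, user units are millimetres directly. The only transform is the Y-flip y_m = 267.763 − y_svg.

Shape 1 is a line segment drawn with `<line>`. Its stroke #ff00ff means cut at S885, F1412. After flipping Y the toolpath is (6.871,12.911) → (173.115,11.448).

Shape 2 is a line segment drawn with `<path>`. Its stroke #ff8800 means engrave at S422, F4180. After flipping Y the toolpath is (91.854,103.681) → (193.229,234.130).

Shape 3 is a rectangle drawn with `<polygon>`. Its stroke #ff00ff means cut at S885, F1412. After flipping Y the toolpath is (95.485,120.949) → (117.343,120.949) → (117.343,69.453) → (95.485,69.453) → (95.485,120.949), returning to the start.

Shape 4 is a rectangle drawn with `<polygon>`. Its stroke #ff8800 means engrave at S422, F4180. After flipping Y the toolpath is (29.389,255.587) → (48.471,255.587) → (48.471,150.298) → (29.389,150.298) → (29.389,255.587), returning to the start.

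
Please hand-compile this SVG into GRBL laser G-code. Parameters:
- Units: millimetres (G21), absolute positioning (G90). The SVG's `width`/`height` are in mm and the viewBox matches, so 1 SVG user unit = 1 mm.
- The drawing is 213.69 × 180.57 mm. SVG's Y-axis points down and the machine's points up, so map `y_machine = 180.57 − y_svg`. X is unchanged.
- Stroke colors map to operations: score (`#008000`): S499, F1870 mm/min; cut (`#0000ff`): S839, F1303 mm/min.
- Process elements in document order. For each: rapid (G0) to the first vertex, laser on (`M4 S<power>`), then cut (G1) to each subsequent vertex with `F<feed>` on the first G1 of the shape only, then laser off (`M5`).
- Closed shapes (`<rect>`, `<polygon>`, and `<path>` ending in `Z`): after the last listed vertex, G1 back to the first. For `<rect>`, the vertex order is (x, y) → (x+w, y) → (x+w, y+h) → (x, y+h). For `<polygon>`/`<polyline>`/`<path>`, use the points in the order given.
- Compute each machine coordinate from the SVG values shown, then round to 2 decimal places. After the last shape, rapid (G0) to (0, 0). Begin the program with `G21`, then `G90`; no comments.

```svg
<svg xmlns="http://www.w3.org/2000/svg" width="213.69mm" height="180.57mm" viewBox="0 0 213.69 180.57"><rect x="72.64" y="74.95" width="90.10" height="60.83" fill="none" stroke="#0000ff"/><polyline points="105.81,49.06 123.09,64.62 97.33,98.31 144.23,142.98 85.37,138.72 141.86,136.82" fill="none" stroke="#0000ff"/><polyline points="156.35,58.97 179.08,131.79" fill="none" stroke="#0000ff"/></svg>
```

viewBox `0 0 213.69 180.57` with mm width/height → 1 unit = 1 mm. Flip: y_m = 180.57 − y_svg.

**Shape 1** — `<rect>` rectangle, stroke `#0000ff` → cut (S839, F1303). Machine vertices: (72.64,105.62) → (162.74,105.62) → (162.74,44.79) → (72.64,44.79) → (72.64,105.62). Closed: final G1 returns to the first vertex.

**Shape 2** — `<polyline>` open polyline, stroke `#0000ff` → cut (S839, F1303). Machine vertices: (105.81,131.51) → (123.09,115.95) → (97.33,82.26) → (144.23,37.59) → (85.37,41.85) → (141.86,43.75). Open path.

**Shape 3** — `<polyline>` line segment, stroke `#0000ff` → cut (S839, F1303). Machine vertices: (156.35,121.60) → (179.08,48.78). Open path.

G21
G90
G0 X72.64 Y105.62
M4 S839
G1 X162.74 Y105.62 F1303
G1 X162.74 Y44.79
G1 X72.64 Y44.79
G1 X72.64 Y105.62
M5
G0 X105.81 Y131.51
M4 S839
G1 X123.09 Y115.95 F1303
G1 X97.33 Y82.26
G1 X144.23 Y37.59
G1 X85.37 Y41.85
G1 X141.86 Y43.75
M5
G0 X156.35 Y121.60
M4 S839
G1 X179.08 Y48.78 F1303
M5
G0 X0.00 Y0.00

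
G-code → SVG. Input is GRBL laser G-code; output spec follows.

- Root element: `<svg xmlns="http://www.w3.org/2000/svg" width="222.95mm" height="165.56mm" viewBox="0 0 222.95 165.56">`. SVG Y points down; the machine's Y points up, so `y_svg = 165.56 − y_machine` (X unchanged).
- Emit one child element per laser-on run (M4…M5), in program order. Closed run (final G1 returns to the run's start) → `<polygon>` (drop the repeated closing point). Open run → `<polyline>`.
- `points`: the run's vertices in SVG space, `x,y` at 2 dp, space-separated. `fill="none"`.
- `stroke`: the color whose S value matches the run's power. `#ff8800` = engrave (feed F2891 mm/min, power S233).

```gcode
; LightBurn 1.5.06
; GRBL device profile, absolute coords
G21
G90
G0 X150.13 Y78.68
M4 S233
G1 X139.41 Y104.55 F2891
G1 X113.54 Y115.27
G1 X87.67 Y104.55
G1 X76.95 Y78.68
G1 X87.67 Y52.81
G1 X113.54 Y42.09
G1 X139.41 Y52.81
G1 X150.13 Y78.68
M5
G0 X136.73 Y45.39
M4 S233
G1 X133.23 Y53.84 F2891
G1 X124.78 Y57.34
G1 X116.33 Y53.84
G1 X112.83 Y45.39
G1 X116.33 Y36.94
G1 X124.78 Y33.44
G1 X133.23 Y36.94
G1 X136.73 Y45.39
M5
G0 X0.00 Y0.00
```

Machine Y-up, SVG Y-down with viewBox height 165.56, so y_svg = 165.56 − y_machine; X carries over. Every run uses S233, so all elements get stroke `#ff8800` (engrave).

Run 1: The run returns to its start, so emit a `<polygon>` with points (Y-flipped): 150.13,86.88 139.41,61.01 113.54,50.29 87.67,61.01 76.95,86.88 87.67,112.75 113.54,123.47 139.41,112.75.

Run 2: The run returns to its start, so emit a `<polygon>` with points (Y-flipped): 136.73,120.17 133.23,111.72 124.78,108.22 116.33,111.72 112.83,120.17 116.33,128.62 124.78,132.12 133.23,128.62.

<svg xmlns="http://www.w3.org/2000/svg" width="222.95mm" height="165.56mm" viewBox="0 0 222.95 165.56">
  <polygon points="150.13,86.88 139.41,61.01 113.54,50.29 87.67,61.01 76.95,86.88 87.67,112.75 113.54,123.47 139.41,112.75" fill="none" stroke="#ff8800"/>
  <polygon points="136.73,120.17 133.23,111.72 124.78,108.22 116.33,111.72 112.83,120.17 116.33,128.62 124.78,132.12 133.23,128.62" fill="none" stroke="#ff8800"/>
</svg>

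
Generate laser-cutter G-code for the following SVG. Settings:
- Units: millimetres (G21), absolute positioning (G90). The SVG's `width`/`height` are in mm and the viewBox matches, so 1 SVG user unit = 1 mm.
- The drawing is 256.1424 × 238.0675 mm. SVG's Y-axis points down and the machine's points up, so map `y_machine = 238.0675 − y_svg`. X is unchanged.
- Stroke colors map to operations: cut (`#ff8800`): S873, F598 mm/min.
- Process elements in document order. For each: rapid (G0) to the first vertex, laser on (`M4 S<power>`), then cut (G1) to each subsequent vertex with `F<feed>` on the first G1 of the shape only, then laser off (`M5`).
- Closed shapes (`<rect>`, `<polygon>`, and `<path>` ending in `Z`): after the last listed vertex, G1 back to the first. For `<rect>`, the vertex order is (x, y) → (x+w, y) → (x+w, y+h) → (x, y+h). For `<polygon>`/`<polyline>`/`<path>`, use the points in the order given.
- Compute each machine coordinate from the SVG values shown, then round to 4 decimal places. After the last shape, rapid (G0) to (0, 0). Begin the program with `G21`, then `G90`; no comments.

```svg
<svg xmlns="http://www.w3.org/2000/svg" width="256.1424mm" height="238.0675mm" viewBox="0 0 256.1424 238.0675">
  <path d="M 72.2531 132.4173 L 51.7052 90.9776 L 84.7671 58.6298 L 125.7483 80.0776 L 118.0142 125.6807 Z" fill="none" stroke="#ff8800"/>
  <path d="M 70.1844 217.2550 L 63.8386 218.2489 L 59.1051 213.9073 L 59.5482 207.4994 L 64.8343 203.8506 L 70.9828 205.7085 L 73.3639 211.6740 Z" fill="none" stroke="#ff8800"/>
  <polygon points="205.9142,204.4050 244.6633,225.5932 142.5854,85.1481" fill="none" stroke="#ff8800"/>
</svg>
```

Since the viewBox matches the mm dimensions, user units are millimetres directly. The only transform is the Y-flip y_m = 238.0675 − y_svg.

Shape 1 is a regular polygon drawn with `<path>`. Its stroke #ff8800 means cut at S873, F598. After flipping Y the toolpath is (72.2531,105.6502) → (51.7052,147.0899) → (84.7671,179.4377) → (125.7483,157.9899) → (118.0142,112.3868) → (72.2531,105.6502), returning to the start.

Shape 2 is a regular polygon drawn with `<path>`. Its stroke #ff8800 means cut at S873, F598. After flipping Y the toolpath is (70.1844,20.8125) → (63.8386,19.8186) → (59.1051,24.1602) → (59.5482,30.5681) → (64.8343,34.2169) → (70.9828,32.3590) → (73.3639,26.3935) → (70.1844,20.8125), returning to the start.

Shape 3 is a closed polygon drawn with `<polygon>`. Its stroke #ff8800 means cut at S873, F598. After flipping Y the toolpath is (205.9142,33.6625) → (244.6633,12.4743) → (142.5854,152.9194) → (205.9142,33.6625), returning to the start.

G21
G90
G0 X72.2531 Y105.6502
M4 S873
G1 X51.7052 Y147.0899 F598
G1 X84.7671 Y179.4377
G1 X125.7483 Y157.9899
G1 X118.0142 Y112.3868
G1 X72.2531 Y105.6502
M5
G0 X70.1844 Y20.8125
M4 S873
G1 X63.8386 Y19.8186 F598
G1 X59.1051 Y24.1602
G1 X59.5482 Y30.5681
G1 X64.8343 Y34.2169
G1 X70.9828 Y32.3590
G1 X73.3639 Y26.3935
G1 X70.1844 Y20.8125
M5
G0 X205.9142 Y33.6625
M4 S873
G1 X244.6633 Y12.4743 F598
G1 X142.5854 Y152.9194
G1 X205.9142 Y33.6625
M5
G0 X0.0000 Y0.0000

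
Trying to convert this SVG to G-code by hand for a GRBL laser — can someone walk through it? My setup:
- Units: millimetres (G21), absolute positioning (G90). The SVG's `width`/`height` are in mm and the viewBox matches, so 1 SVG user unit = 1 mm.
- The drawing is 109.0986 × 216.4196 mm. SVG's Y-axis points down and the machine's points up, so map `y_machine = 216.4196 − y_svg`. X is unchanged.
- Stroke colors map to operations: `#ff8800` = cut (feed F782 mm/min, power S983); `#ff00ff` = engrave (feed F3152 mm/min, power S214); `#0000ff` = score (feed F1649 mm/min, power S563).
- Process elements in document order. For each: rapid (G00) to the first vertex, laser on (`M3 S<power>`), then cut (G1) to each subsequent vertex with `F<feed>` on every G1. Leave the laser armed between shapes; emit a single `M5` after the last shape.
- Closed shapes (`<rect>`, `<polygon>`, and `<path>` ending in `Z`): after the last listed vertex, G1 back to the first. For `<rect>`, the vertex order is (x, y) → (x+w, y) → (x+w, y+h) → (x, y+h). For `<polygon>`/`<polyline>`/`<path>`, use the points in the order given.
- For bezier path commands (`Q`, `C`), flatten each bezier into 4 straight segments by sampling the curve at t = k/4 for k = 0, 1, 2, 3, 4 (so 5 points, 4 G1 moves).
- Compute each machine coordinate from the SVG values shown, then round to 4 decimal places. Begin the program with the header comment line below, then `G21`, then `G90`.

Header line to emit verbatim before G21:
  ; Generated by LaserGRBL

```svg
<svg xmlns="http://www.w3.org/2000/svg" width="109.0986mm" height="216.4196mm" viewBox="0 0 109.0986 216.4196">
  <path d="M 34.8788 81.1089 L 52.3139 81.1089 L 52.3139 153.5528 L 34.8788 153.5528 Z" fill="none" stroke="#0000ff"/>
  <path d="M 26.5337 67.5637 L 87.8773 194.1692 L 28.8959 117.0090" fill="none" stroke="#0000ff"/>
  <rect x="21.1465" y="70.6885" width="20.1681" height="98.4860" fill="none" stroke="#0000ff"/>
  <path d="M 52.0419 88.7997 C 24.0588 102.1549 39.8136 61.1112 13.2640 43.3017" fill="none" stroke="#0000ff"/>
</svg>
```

; Generated by LaserGRBL
G21
G90
G00 X34.8788 Y135.3107
M3 S563
G1 X52.3139 Y135.3107 F1649
G1 X52.3139 Y62.8668 F1649
G1 X34.8788 Y62.8668 F1649
G1 X34.8788 Y135.3107 F1649
G00 X26.5337 Y148.8559
M3 S563
G1 X87.8773 Y22.2504 F1649
G1 X28.8959 Y99.4106 F1649
G00 X21.1465 Y145.7311
M3 S563
G1 X41.3146 Y145.7311 F1649
G1 X41.3146 Y47.2451 F1649
G1 X21.1465 Y47.2451 F1649
G1 X21.1465 Y145.7311 F1649
G00 X52.0419 Y127.6199
M3 S563
G1 X37.9110 Y126.5903 F1649
G1 X32.1154 Y138.6821 F1649
G1 X26.5885 Y156.6174 F1649
G1 X13.2640 Y173.1179 F1649
M5

viewBox `0 0 109.0986 216.4196` with mm width/height → 1 unit = 1 mm. Flip: y_m = 216.4196 − y_svg.

**Shape 1** — `<path>` rectangle, stroke `#0000ff` → score (S563, F1649). Machine vertices: (34.8788,135.3107) → (52.3139,135.3107) → (52.3139,62.8668) → (34.8788,62.8668) → (34.8788,135.3107). Closed: final G1 returns to the first vertex.

**Shape 2** — `<path>` open polyline, stroke `#0000ff` → score (S563, F1649). Machine vertices: (26.5337,148.8559) → (87.8773,22.2504) → (28.8959,99.4106). Open path.

**Shape 3** — `<rect>` rectangle, stroke `#0000ff` → score (S563, F1649). Machine vertices: (21.1465,145.7311) → (41.3146,145.7311) → (41.3146,47.2451) → (21.1465,47.2451) → (21.1465,145.7311). Closed: final G1 returns to the first vertex.

**Shape 4** — `<path>` cubic bezier, stroke `#0000ff` → score (S563, F1649). Control points (SVG): P0=(52.0419,88.7997), P1=(24.0588,102.1549), P2=(39.8136,61.1112), P3=(13.2640,43.3017); sampled at t=k/4. Machine vertices: (52.0419,127.6199) → (37.9110,126.5903) → (32.1154,138.6821) → (26.5885,156.6174) → (13.2640,173.1179). Open path.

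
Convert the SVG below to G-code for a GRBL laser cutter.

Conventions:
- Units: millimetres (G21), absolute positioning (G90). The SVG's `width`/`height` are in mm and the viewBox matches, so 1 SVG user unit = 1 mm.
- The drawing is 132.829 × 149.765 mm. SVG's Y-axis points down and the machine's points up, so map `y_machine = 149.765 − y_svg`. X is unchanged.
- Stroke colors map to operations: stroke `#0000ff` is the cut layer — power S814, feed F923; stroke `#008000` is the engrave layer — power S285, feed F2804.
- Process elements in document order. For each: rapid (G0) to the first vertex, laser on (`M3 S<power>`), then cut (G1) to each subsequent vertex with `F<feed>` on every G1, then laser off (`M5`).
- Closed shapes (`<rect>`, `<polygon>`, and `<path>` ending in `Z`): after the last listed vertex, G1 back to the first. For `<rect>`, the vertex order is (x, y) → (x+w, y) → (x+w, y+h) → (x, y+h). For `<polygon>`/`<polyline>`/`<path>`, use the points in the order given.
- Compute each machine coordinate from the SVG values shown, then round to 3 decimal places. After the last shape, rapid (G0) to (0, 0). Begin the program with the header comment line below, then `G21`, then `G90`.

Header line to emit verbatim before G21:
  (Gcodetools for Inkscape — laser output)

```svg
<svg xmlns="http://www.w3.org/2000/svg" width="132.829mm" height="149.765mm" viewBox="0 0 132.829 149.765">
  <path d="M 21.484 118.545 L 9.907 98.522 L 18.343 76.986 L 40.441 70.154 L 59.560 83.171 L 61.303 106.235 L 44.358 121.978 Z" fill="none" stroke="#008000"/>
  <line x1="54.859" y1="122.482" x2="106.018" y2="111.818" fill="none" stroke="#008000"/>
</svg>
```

(Gcodetools for Inkscape — laser output)
G21
G90
G0 X21.484 Y31.220
M3 S285
G1 X9.907 Y51.243 F2804
G1 X18.343 Y72.779 F2804
G1 X40.441 Y79.611 F2804
G1 X59.560 Y66.594 F2804
G1 X61.303 Y43.530 F2804
G1 X44.358 Y27.787 F2804
G1 X21.484 Y31.220 F2804
M5
G0 X54.859 Y27.283
M3 S285
G1 X106.018 Y37.947 F2804
M5
G0 X0.000 Y0.000

1 u = 1 mm; y_m = 149.765 − y.

[1] `<path>` regular polygon, #008000→engrave S285 F2804: (21.484,31.220) → (9.907,51.243) → (18.343,72.779) → (40.441,79.611) → (59.560,66.594) → (61.303,43.530) → (44.358,27.787) → (21.484,31.220) (closed)

[2] `<line>` line segment, #008000→engrave S285 F2804: (54.859,27.283) → (106.018,37.947)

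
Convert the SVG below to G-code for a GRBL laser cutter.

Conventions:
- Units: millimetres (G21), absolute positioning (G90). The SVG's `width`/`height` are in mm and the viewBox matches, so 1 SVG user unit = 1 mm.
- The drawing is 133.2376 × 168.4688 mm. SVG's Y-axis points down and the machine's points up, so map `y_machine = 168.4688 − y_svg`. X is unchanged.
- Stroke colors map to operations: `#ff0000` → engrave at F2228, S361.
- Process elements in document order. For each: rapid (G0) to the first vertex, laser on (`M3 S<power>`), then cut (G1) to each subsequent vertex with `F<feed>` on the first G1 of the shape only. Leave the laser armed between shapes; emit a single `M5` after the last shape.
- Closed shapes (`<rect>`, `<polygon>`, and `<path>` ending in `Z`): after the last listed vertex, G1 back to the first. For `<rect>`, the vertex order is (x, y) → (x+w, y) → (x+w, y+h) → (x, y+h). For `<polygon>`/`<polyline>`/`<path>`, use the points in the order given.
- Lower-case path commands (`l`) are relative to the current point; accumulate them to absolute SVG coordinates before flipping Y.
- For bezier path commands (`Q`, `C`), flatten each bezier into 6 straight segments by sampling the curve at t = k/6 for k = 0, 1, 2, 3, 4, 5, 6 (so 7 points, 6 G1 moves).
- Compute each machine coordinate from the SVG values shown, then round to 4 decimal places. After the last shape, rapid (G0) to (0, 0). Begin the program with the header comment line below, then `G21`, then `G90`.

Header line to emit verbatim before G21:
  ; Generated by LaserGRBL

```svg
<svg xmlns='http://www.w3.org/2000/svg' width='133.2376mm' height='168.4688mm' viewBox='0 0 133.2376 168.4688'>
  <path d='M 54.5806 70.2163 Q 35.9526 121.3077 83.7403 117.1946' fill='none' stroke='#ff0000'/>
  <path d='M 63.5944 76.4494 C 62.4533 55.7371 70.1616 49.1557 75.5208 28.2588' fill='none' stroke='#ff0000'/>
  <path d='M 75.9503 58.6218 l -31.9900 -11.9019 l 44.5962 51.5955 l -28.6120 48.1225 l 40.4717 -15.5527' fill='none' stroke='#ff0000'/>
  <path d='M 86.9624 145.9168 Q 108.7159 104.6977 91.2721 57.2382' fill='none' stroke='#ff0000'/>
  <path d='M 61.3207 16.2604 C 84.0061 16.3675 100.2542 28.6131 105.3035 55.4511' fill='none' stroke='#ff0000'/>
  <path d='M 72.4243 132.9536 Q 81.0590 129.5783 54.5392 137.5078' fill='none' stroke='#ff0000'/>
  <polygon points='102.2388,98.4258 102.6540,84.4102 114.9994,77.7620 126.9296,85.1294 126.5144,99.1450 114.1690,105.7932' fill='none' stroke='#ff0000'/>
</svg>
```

; Generated by LaserGRBL
G21
G90
G0 X54.5806 Y98.2525
M3 S361
G1 X50.2161 Y82.7555 F2228
G1 X49.5415 Y70.3254
G1 X52.5565 Y60.9622
G1 X59.2614 Y54.6660
G1 X69.6559 Y51.4366
G1 X83.7403 Y51.2742
G0 X63.5944 Y92.0194
M3 S361
G1 X63.7095 Y101.3297 F2228
G1 X64.9883 Y109.0750
G1 X67.1200 Y116.0455
G1 X69.7933 Y123.0314
G1 X72.6973 Y130.8228
G1 X75.5208 Y140.2100
G0 X75.9503 Y109.8470
M3 S361
G1 X43.9603 Y121.7489 F2228
G1 X88.5565 Y70.1534
G1 X59.9445 Y22.0309
G1 X100.4162 Y37.5836
G0 X86.9624 Y22.5520
M3 S361
G1 X93.1248 Y36.4650 F2228
G1 X97.1095 Y50.7248
G1 X98.9166 Y65.3312
G1 X98.5460 Y80.2843
G1 X95.9979 Y95.5841
G1 X91.2721 Y111.2306
G0 X61.3207 Y152.2084
M3 S361
G1 X72.1049 Y151.1319 F2228
G1 X81.6840 Y147.9642
G1 X89.9256 Y142.6371
G1 X96.6976 Y135.0825
G1 X101.8677 Y125.2320
G1 X105.3035 Y113.0177
G0 X72.4243 Y35.5152
M3 S361
G1 X74.3260 Y36.3263 F2228
G1 X74.2747 Y36.5093
G1 X72.2704 Y36.0643
G1 X68.3130 Y34.9912
G1 X62.4026 Y33.2901
G1 X54.5392 Y30.9610
G0 X102.2388 Y70.0430
M3 S361
G1 X102.6540 Y84.0586 F2228
G1 X114.9994 Y90.7068
G1 X126.9296 Y83.3394
G1 X126.5144 Y69.3238
G1 X114.1690 Y62.6756
G1 X102.2388 Y70.0430
M5
G0 X0.0000 Y0.0000

1 u = 1 mm; y_m = 168.4688 − y.

[1] `<path>` quadratic bezier, #ff0000→engrave S361 F2228: (54.5806,98.2525) → (50.2161,82.7555) → (49.5415,70.3254) → (52.5565,60.9622) → (59.2614,54.6660) → (69.6559,51.4366) → (83.7403,51.2742)

[2] `<path>` cubic bezier, #ff0000→engrave S361 F2228: (63.5944,92.0194) → (63.7095,101.3297) → (64.9883,109.0750) → (67.1200,116.0455) → (69.7933,123.0314) → (72.6973,130.8228) → (75.5208,140.2100)

[3] `<path>` open polyline, #ff0000→engrave S361 F2228: (75.9503,109.8470) → (43.9603,121.7489) → (88.5565,70.1534) → (59.9445,22.0309) → (100.4162,37.5836)

[4] `<path>` quadratic bezier, #ff0000→engrave S361 F2228: (86.9624,22.5520) → (93.1248,36.4650) → (97.1095,50.7248) → (98.9166,65.3312) → (98.5460,80.2843) → (95.9979,95.5841) → (91.2721,111.2306)

[5] `<path>` cubic bezier, #ff0000→engrave S361 F2228: (61.3207,152.2084) → (72.1049,151.1319) → (81.6840,147.9642) → (89.9256,142.6371) → (96.6976,135.0825) → (101.8677,125.2320) → (105.3035,113.0177)

[6] `<path>` quadratic bezier, #ff0000→engrave S361 F2228: (72.4243,35.5152) → (74.3260,36.3263) → (74.2747,36.5093) → (72.2704,36.0643) → (68.3130,34.9912) → (62.4026,33.2901) → (54.5392,30.9610)

[7] `<polygon>` regular polygon, #ff0000→engrave S361 F2228: (102.2388,70.0430) → (102.6540,84.0586) → (114.9994,90.7068) → (126.9296,83.3394) → (126.5144,69.3238) → (114.1690,62.6756) → (102.2388,70.0430) (closed)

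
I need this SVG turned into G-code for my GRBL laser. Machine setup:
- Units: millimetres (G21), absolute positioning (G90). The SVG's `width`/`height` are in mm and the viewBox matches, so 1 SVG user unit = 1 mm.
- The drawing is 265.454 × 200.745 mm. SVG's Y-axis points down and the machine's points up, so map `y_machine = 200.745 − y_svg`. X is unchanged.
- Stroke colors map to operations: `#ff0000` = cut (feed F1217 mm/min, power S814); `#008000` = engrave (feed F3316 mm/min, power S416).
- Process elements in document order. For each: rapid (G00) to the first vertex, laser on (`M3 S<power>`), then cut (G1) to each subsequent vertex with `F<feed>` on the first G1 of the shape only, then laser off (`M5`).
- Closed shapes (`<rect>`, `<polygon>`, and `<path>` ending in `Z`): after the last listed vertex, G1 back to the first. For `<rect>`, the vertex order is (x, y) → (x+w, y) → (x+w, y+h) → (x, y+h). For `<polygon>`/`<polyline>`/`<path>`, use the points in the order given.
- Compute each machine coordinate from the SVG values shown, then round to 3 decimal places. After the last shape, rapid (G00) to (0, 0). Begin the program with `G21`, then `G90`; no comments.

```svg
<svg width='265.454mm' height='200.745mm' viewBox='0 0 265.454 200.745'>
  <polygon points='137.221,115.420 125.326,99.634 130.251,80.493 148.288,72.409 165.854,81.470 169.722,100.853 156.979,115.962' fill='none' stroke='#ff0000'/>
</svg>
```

viewBox `0 0 265.454 200.745` with mm width/height → 1 unit = 1 mm. Flip: y_m = 200.745 − y_svg.

**Shape 1** — `<polygon>` regular polygon, stroke `#ff0000` → cut (S814, F1217). Machine vertices: (137.221,85.325) → (125.326,101.111) → (130.251,120.252) → (148.288,128.336) → (165.854,119.275) → (169.722,99.892) → (156.979,84.783) → (137.221,85.325). Closed: final G1 returns to the first vertex.

G21
G90
G00 X137.221 Y85.325
M3 S814
G1 X125.326 Y101.111 F1217
G1 X130.251 Y120.252
G1 X148.288 Y128.336
G1 X165.854 Y119.275
G1 X169.722 Y99.892
G1 X156.979 Y84.783
G1 X137.221 Y85.325
M5
G00 X0.000 Y0.000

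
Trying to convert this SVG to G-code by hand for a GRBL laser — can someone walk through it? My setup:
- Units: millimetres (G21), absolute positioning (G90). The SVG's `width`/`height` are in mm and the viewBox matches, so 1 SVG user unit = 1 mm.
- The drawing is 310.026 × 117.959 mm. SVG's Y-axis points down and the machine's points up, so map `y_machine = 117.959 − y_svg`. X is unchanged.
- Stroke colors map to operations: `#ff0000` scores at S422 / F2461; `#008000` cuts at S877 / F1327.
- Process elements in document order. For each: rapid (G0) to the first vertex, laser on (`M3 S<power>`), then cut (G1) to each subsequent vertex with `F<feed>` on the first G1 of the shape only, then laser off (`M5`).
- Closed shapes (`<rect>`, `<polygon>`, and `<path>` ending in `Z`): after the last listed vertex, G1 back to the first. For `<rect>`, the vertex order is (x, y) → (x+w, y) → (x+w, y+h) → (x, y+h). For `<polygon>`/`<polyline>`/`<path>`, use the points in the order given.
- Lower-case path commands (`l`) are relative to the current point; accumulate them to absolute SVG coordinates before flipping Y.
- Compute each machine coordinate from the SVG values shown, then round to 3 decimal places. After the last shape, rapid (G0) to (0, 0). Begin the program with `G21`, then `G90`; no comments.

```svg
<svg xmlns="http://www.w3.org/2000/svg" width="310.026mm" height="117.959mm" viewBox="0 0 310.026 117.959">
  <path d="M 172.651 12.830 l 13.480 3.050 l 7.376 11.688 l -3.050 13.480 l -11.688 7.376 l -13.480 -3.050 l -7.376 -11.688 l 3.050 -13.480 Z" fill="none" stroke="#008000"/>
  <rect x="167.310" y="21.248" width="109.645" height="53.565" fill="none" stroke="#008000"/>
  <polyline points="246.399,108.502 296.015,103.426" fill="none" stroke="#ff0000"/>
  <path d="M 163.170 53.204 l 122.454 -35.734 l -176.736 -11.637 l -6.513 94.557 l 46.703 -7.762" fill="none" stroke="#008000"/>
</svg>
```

1 u = 1 mm; y_m = 117.959 − y.

[1] `<path>` regular polygon, #008000→cut S877 F1327: (172.651,105.129) → (186.131,102.079) → (193.507,90.391) → (190.457,76.911) → (178.769,69.535) → (165.289,72.585) → (157.913,84.273) → (160.963,97.753) → (172.651,105.129) (closed)

[2] `<rect>` rectangle, #008000→cut S877 F1327: (167.310,96.711) → (276.955,96.711) → (276.955,43.146) → (167.310,43.146) → (167.310,96.711) (closed)

[3] `<polyline>` line segment, #ff0000→score S422 F2461: (246.399,9.457) → (296.015,14.533)

[4] `<path>` open polyline, #008000→cut S877 F1327: (163.170,64.755) → (285.624,100.489) → (108.888,112.126) → (102.375,17.569) → (149.078,25.331)

G21
G90
G0 X172.651 Y105.129
M3 S877
G1 X186.131 Y102.079 F1327
G1 X193.507 Y90.391
G1 X190.457 Y76.911
G1 X178.769 Y69.535
G1 X165.289 Y72.585
G1 X157.913 Y84.273
G1 X160.963 Y97.753
G1 X172.651 Y105.129
M5
G0 X167.310 Y96.711
M3 S877
G1 X276.955 Y96.711 F1327
G1 X276.955 Y43.146
G1 X167.310 Y43.146
G1 X167.310 Y96.711
M5
G0 X246.399 Y9.457
M3 S422
G1 X296.015 Y14.533 F2461
M5
G0 X163.170 Y64.755
M3 S877
G1 X285.624 Y100.489 F1327
G1 X108.888 Y112.126
G1 X102.375 Y17.569
G1 X149.078 Y25.331
M5
G0 X0.000 Y0.000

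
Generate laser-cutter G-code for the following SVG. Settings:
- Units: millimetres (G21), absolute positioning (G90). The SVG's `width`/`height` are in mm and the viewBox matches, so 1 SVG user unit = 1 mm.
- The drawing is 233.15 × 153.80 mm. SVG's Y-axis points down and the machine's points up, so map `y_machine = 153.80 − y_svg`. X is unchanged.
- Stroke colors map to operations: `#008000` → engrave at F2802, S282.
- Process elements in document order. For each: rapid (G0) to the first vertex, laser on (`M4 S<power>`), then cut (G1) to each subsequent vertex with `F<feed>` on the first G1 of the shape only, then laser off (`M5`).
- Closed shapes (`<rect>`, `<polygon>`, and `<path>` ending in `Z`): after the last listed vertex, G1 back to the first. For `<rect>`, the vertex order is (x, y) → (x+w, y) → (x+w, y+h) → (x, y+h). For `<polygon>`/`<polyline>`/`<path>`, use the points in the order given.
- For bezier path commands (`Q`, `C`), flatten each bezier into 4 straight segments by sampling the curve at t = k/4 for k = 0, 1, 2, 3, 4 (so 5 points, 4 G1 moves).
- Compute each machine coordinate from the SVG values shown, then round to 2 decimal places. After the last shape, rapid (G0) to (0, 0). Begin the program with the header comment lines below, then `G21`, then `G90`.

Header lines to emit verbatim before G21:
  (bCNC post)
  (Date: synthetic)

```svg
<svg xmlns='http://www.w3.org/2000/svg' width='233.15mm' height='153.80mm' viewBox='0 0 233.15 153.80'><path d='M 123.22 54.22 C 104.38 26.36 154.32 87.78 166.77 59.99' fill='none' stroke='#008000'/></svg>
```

(bCNC post)
(Date: synthetic)
G21
G90
G0 X123.22 Y99.58
M4 S282
G1 X120.33 Y106.52 F2802
G1 X133.26 Y96.72
G1 X152.06 Y86.91
G1 X166.77 Y93.81
M5
G0 X0.00 Y0.00

Since the viewBox matches the mm dimensions, user units are millimetres directly. The only transform is the Y-flip y_m = 153.80 − y_svg.

Shape 1 is a cubic bezier drawn with `<path>`. Its stroke #008000 means engrave at S282, F2802. After flipping Y the toolpath is (123.22,99.58) → (120.33,106.52) → (133.26,96.72) → (152.06,86.91) → (166.77,93.81).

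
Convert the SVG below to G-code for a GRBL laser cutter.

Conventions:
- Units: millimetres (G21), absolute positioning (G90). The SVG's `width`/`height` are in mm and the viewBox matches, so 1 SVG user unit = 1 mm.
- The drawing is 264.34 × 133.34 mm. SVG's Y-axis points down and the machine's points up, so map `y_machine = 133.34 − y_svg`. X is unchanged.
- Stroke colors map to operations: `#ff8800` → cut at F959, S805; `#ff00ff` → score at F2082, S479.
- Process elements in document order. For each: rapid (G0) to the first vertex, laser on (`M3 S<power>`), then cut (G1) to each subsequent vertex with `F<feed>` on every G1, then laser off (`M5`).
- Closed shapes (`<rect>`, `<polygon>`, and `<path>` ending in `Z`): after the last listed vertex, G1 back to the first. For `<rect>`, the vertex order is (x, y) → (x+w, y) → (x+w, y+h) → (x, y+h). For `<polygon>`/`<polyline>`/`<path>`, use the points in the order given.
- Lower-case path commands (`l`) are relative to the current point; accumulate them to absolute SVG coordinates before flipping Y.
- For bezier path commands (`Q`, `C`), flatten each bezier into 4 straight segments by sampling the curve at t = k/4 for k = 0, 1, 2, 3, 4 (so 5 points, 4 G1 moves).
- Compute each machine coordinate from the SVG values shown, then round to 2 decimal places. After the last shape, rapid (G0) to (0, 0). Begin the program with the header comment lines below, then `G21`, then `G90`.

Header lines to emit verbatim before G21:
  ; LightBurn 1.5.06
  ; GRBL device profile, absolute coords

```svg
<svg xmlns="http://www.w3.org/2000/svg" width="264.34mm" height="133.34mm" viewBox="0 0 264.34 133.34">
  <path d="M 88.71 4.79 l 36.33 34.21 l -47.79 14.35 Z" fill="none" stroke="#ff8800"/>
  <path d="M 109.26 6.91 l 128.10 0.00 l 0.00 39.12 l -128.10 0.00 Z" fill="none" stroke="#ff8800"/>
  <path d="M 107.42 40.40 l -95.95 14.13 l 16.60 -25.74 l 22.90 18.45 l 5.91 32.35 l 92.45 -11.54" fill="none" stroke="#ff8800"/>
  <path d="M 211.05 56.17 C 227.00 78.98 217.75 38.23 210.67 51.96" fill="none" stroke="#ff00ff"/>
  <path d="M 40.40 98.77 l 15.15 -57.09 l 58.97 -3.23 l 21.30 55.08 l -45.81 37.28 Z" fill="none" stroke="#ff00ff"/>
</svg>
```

viewBox `0 0 264.34 133.34` with mm width/height → 1 unit = 1 mm. Flip: y_m = 133.34 − y_svg.

**Shape 1** — `<path>` regular polygon, stroke `#ff8800` → cut (S805, F959). Machine vertices: (88.71,128.55) → (125.04,94.34) → (77.25,79.99) → (88.71,128.55). Closed: final G1 returns to the first vertex.

**Shape 2** — `<path>` rectangle, stroke `#ff8800` → cut (S805, F959). Machine vertices: (109.26,126.43) → (237.36,126.43) → (237.36,87.31) → (109.26,87.31) → (109.26,126.43). Closed: final G1 returns to the first vertex.

**Shape 3** — `<path>` open polyline, stroke `#ff8800` → cut (S805, F959). Machine vertices: (107.42,92.94) → (11.47,78.81) → (28.07,104.55) → (50.97,86.10) → (56.88,53.75) → (149.33,65.29). Open path.

**Shape 4** — `<path>` cubic bezier, stroke `#ff00ff` → score (S479, F2082). Control points (SVG): P0=(211.05,56.17), P1=(227.00,78.98), P2=(217.75,38.23), P3=(210.67,51.96); sampled at t=k/4. Machine vertices: (211.05,77.17) → (218.72,70.14) → (219.50,75.87) → (215.96,83.31) → (210.67,81.38). Open path.

**Shape 5** — `<path>` regular polygon, stroke `#ff00ff` → score (S479, F2082). Machine vertices: (40.40,34.57) → (55.55,91.66) → (114.52,94.89) → (135.82,39.81) → (90.01,2.53) → (40.40,34.57). Closed: final G1 returns to the first vertex.

; LightBurn 1.5.06
; GRBL device profile, absolute coords
G21
G90
G0 X88.71 Y128.55
M3 S805
G1 X125.04 Y94.34 F959
G1 X77.25 Y79.99 F959
G1 X88.71 Y128.55 F959
M5
G0 X109.26 Y126.43
M3 S805
G1 X237.36 Y126.43 F959
G1 X237.36 Y87.31 F959
G1 X109.26 Y87.31 F959
G1 X109.26 Y126.43 F959
M5
G0 X107.42 Y92.94
M3 S805
G1 X11.47 Y78.81 F959
G1 X28.07 Y104.55 F959
G1 X50.97 Y86.10 F959
G1 X56.88 Y53.75 F959
G1 X149.33 Y65.29 F959
M5
G0 X211.05 Y77.17
M3 S479
G1 X218.72 Y70.14 F2082
G1 X219.50 Y75.87 F2082
G1 X215.96 Y83.31 F2082
G1 X210.67 Y81.38 F2082
M5
G0 X40.40 Y34.57
M3 S479
G1 X55.55 Y91.66 F2082
G1 X114.52 Y94.89 F2082
G1 X135.82 Y39.81 F2082
G1 X90.01 Y2.53 F2082
G1 X40.40 Y34.57 F2082
M5
G0 X0.00 Y0.00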